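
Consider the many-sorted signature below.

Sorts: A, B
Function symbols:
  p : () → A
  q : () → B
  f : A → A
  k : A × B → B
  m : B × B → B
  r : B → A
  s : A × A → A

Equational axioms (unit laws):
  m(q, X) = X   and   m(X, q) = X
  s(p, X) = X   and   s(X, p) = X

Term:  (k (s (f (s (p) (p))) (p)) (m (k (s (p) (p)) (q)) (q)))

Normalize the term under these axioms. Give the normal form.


1. (k (s (f (s (p) (p))) (p)) (m (k (s (p) (p)) (q)) (q)))  →  (k (f (s (p) (p))) (m (k (s (p) (p)) (q)) (q)))
2. (k (f (s (p) (p))) (m (k (s (p) (p)) (q)) (q)))  →  (k (f (p)) (m (k (s (p) (p)) (q)) (q)))
3. (k (f (p)) (m (k (s (p) (p)) (q)) (q)))  →  (k (f (p)) (k (s (p) (p)) (q)))
4. (k (f (p)) (k (s (p) (p)) (q)))  →  (k (f (p)) (k (p) (q)))

normal form = (k (f (p)) (k (p) (q)))


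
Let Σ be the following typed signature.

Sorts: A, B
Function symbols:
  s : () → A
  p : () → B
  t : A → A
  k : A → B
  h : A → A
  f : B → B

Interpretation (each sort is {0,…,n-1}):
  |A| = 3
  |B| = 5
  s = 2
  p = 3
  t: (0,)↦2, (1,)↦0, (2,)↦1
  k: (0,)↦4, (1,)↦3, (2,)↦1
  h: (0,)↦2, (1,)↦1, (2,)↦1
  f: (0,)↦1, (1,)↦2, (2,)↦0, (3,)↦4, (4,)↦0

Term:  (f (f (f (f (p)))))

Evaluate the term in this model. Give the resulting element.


value = 2

  p = 3
  (f (p)) = f(3,) = 4
  (f (f (p))) = f(4,) = 0
  (f (f (f (p)))) = f(0,) = 1
  (f (f (f (f (p))))) = f(1,) = 2


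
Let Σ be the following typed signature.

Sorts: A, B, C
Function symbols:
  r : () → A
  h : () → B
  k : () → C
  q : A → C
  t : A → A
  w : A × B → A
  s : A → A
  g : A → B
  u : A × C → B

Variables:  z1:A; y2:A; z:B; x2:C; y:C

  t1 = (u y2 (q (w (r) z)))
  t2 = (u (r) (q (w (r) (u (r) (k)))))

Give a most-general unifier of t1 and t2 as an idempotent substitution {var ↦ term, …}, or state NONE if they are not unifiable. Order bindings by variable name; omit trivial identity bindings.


{y2 ↦ (r), z ↦ (u (r) (k))}


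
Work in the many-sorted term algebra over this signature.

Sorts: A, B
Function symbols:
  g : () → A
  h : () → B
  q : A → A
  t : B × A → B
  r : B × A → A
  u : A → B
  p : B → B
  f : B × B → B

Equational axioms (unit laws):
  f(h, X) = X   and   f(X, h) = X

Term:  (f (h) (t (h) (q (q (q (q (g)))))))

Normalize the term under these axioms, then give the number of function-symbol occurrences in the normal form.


1. (f (h) (t (h) (q (q (q (q (g)))))))  →  (t (h) (q (q (q (q (g))))))
normal form: (t (h) (q (q (q (q (g))))))

size = 7


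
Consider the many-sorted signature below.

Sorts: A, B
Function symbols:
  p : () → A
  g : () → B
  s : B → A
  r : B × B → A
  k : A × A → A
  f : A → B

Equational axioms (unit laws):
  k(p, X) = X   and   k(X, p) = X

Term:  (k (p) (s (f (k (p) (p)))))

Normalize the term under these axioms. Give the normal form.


1. (k (p) (s (f (k (p) (p)))))  →  (s (f (k (p) (p))))
2. (s (f (k (p) (p))))  →  (s (f (p)))

normal form = (s (f (p)))


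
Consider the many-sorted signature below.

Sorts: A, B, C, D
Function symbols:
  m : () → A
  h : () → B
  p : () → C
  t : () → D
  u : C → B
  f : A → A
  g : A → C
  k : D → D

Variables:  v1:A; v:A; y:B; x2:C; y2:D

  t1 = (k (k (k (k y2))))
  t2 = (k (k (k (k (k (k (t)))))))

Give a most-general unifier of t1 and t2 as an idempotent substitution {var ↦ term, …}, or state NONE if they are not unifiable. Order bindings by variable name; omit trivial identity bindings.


{y2 ↦ (k (k (t)))}


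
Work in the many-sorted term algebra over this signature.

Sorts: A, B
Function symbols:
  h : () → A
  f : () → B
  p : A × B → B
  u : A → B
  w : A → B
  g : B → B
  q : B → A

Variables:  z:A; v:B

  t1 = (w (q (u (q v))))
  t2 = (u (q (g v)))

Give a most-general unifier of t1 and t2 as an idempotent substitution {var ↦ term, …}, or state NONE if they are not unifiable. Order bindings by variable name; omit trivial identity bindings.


NONE (not unifiable)

head clash or occurs-check failure — not unifiable


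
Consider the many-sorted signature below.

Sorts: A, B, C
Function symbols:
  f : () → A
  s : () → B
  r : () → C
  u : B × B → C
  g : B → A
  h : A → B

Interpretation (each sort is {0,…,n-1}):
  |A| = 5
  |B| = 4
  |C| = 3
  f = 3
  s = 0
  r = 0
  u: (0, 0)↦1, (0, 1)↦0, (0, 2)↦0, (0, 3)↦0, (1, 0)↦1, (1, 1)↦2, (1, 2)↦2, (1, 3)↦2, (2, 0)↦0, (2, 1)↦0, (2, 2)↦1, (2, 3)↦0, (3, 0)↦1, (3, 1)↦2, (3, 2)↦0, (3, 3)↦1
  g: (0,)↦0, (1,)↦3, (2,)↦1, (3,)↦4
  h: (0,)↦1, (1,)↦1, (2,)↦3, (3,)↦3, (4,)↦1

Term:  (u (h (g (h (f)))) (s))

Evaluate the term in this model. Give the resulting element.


  f = 3
  (h (f)) = h(3,) = 3
  (g (h (f))) = g(3,) = 4
  (h (g (h (f)))) = h(4,) = 1
  s = 0
  (u (h (g (h (f)))) (s)) = u(1, 0) = 1

value = 1


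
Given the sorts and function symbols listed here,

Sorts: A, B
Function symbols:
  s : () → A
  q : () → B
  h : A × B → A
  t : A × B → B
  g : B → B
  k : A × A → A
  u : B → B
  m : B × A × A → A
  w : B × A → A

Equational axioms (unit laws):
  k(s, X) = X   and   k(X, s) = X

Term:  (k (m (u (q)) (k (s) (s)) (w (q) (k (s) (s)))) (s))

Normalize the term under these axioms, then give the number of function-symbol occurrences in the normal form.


size = 7

1. (k (m (u (q)) (k (s) (s)) (w (q) (k (s) (s)))) (s))  →  (m (u (q)) (k (s) (s)) (w (q) (k (s) (s))))
2. (m (u (q)) (k (s) (s)) (w (q) (k (s) (s))))  →  (m (u (q)) (s) (w (q) (k (s) (s))))
3. (m (u (q)) (s) (w (q) (k (s) (s))))  →  (m (u (q)) (s) (w (q) (s)))
normal form: (m (u (q)) (s) (w (q) (s)))


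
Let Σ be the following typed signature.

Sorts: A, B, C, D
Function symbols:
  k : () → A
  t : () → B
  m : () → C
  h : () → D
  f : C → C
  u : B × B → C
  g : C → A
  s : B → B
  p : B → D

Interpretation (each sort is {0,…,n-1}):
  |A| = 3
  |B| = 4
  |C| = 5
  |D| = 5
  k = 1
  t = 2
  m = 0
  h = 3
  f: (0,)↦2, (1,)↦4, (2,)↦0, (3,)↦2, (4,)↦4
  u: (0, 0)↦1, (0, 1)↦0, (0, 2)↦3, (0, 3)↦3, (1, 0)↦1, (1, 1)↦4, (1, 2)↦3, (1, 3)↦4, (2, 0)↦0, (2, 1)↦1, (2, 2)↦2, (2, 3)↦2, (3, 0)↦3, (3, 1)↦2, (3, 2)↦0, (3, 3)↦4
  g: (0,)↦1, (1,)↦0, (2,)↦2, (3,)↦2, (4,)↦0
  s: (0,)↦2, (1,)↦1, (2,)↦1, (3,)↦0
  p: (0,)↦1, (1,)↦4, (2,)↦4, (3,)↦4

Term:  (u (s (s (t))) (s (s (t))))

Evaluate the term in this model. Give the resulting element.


  t = 2
  (s (t)) = s(2,) = 1
  (s (s (t))) = s(1,) = 1
  t = 2
  (s (t)) = s(2,) = 1
  (s (s (t))) = s(1,) = 1
  (u (s (s (t))) (s (s (t)))) = u(1, 1) = 4

value = 4


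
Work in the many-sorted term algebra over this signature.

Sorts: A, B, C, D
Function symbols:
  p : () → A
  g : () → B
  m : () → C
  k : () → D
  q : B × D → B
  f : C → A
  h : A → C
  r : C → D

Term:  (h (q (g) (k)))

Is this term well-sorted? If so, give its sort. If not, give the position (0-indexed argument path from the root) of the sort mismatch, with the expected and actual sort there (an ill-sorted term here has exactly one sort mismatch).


ill-sorted at position [0]: expected A, got B

    (g) : B
    (k) : D
  (q (g) (k)) : B
(h (q (g) (k))) : ✗ arg 0 at [0] has sort B, expected A


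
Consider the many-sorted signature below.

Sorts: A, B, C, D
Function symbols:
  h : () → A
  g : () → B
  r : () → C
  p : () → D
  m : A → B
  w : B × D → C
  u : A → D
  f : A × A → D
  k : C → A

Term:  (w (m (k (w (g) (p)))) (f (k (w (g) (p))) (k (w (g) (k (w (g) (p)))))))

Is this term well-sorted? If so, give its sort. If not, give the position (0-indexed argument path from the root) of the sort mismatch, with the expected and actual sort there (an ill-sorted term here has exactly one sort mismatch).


        (g) : B
        (p) : D
      (w (g) (p)) : C
    (k (w (g) (p))) : A
  (m (k (w (g) (p)))) : B
        (g) : B
        (p) : D
      (w (g) (p)) : C
    (k (w (g) (p))) : A
        (g) : B
            (g) : B
            (p) : D
          (w (g) (p)) : C
        (k (w (g) (p))) : A
      (w (g) (k (w (g) (p)))) : ✗ arg 1 at [1, 1, 0, 1] has sort A, expected D

ill-sorted at position [1, 1, 0, 1]: expected D, got A


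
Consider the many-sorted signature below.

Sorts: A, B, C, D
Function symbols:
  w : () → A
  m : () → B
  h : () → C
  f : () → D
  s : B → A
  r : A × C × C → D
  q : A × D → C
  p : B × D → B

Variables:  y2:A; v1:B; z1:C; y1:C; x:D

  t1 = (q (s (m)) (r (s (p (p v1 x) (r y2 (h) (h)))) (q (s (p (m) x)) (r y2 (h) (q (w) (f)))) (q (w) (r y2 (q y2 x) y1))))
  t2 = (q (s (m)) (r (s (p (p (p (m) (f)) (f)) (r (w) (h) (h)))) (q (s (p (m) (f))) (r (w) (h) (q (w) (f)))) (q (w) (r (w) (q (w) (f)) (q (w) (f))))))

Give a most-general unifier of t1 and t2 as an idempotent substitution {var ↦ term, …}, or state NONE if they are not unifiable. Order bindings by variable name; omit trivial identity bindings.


{v1 ↦ (p (m) (f)), x ↦ (f), y1 ↦ (q (w) (f)), y2 ↦ (w)}


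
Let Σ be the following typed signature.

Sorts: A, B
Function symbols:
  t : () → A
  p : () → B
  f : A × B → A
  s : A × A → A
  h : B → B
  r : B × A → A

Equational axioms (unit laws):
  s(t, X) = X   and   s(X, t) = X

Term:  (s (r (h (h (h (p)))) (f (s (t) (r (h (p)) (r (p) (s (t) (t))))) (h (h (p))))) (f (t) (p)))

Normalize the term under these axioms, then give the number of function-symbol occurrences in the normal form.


1. (s (r (h (h (h (p)))) (f (s (t) (r (h (p)) (r (p) (s (t) (t))))) (h (h (p))))) (f (t) (p)))  →  (s (r (h (h (h (p)))) (f (r (h (p)) (r (p) (s (t) (t)))) (h (h (p))))) (f (t) (p)))
2. (s (r (h (h (h (p)))) (f (r (h (p)) (r (p) (s (t) (t)))) (h (h (p))))) (f (t) (p)))  →  (s (r (h (h (h (p)))) (f (r (h (p)) (r (p) (t))) (h (h (p))))) (f (t) (p)))
normal form: (s (r (h (h (h (p)))) (f (r (h (p)) (r (p) (t))) (h (h (p))))) (f (t) (p)))

size = 19


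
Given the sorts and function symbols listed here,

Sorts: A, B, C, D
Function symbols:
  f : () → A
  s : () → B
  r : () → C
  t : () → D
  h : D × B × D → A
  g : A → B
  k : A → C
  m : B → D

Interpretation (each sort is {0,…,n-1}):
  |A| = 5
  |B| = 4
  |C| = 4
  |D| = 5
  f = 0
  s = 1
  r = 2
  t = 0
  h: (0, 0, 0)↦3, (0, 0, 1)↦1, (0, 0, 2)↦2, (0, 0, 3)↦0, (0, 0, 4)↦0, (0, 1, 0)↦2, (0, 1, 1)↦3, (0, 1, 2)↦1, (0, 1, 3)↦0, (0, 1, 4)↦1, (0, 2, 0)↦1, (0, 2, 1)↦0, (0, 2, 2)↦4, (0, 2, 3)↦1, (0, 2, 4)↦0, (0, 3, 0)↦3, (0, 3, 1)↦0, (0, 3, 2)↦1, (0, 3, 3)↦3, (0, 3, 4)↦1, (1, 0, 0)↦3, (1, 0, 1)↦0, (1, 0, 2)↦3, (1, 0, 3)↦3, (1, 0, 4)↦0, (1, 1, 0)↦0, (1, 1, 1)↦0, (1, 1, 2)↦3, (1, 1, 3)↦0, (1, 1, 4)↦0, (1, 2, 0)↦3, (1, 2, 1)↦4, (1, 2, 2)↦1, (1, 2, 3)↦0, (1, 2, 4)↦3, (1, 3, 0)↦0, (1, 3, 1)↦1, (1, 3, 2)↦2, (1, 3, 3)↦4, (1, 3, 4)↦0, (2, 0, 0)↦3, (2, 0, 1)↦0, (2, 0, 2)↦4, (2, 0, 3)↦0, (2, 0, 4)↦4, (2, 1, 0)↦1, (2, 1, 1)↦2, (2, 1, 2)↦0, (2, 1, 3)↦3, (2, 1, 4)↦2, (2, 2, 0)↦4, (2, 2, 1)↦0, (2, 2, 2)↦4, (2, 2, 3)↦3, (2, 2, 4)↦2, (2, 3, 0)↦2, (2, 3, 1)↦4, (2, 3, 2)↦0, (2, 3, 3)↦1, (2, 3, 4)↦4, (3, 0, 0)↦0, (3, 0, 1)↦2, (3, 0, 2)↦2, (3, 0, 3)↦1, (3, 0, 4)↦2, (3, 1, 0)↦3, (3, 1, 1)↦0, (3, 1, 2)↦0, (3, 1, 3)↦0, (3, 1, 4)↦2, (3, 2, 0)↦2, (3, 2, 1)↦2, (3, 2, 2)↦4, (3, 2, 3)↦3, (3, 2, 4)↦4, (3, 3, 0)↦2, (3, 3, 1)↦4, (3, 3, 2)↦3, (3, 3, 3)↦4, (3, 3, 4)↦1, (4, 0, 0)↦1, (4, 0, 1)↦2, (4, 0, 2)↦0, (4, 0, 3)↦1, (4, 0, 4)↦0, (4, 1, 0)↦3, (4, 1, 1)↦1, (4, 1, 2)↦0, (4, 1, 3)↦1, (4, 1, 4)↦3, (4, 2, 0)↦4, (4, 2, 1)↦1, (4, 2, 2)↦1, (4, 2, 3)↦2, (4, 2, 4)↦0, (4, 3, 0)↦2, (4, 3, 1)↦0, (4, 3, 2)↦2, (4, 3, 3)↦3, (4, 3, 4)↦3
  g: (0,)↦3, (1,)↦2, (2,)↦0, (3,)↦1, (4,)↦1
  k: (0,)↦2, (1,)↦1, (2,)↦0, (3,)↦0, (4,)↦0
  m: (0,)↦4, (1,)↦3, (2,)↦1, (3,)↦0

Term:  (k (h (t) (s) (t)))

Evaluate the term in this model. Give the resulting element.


value = 0

  t = 0
  s = 1
  t = 0
  (h (t) (s) (t)) = h(0, 1, 0) = 2
  (k (h (t) (s) (t))) = k(2,) = 0


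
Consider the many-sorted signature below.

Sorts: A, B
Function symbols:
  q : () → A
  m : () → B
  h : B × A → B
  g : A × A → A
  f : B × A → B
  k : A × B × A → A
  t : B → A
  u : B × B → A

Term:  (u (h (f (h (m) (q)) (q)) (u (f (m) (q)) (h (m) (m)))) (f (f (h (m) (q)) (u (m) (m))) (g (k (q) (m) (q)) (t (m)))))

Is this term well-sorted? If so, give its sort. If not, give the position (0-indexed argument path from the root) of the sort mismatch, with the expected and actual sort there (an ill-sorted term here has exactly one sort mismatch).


        (m) : B
        (q) : A
      (h (m) (q)) : B
      (q) : A
    (f (h (m) (q)) (q)) : B
        (m) : B
        (q) : A
      (f (m) (q)) : B
        (m) : B
        (m) : B
      (h (m) (m)) : ✗ arg 1 at [0, 1, 1, 1] has sort B, expected A
        (m) : B
        (q) : A
      (h (m) (q)) : B
        (m) : B
        (m) : B
      (u (m) (m)) : A
    (f (h (m) (q)) (u (m) (m))) : B
        (q) : A
        (m) : B
        (q) : A
      (k (q) (m) (q)) : A
        (m) : B
      (t (m)) : A
    (g (k (q) (m) (q)) (t (m))) : A
  (f (f (h (m) (q)) (u (m) (m))) (g (k (q) (m) (q)) (t (m)))) : B

ill-sorted at position [0, 1, 1, 1]: expected A, got B


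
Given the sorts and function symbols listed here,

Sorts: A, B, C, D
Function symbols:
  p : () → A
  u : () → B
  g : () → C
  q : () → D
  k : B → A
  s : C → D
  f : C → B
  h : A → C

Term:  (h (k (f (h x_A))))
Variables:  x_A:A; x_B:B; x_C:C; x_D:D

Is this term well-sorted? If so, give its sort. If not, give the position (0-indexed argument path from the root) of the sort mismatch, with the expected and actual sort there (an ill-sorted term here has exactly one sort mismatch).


well-sorted; sort = C

        x_A : A
      (h x_A) : C
    (f (h x_A)) : B
  (k (f (h x_A))) : A
(h (k (f (h x_A)))) : C


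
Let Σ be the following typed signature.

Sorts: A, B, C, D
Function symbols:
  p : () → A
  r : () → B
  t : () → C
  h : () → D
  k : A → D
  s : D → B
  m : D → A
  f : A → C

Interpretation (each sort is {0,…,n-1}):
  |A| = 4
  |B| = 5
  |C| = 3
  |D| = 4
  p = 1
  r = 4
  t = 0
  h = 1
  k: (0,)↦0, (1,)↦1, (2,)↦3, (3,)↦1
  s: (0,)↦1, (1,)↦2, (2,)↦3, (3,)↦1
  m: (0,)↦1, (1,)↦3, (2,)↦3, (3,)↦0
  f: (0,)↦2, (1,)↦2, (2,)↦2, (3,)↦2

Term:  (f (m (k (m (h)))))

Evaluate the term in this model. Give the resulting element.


  h = 1
  (m (h)) = m(1,) = 3
  (k (m (h))) = k(3,) = 1
  (m (k (m (h)))) = m(1,) = 3
  (f (m (k (m (h))))) = f(3,) = 2

value = 2


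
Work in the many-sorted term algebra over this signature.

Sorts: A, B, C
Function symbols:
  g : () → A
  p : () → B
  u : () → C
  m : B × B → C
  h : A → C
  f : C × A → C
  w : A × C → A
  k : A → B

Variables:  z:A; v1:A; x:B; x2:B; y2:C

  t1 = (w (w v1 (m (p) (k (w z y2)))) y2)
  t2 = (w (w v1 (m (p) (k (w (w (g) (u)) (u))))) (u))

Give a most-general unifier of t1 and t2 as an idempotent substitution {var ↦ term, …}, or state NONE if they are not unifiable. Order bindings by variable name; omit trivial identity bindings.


{y2 ↦ (u), z ↦ (w (g) (u))}


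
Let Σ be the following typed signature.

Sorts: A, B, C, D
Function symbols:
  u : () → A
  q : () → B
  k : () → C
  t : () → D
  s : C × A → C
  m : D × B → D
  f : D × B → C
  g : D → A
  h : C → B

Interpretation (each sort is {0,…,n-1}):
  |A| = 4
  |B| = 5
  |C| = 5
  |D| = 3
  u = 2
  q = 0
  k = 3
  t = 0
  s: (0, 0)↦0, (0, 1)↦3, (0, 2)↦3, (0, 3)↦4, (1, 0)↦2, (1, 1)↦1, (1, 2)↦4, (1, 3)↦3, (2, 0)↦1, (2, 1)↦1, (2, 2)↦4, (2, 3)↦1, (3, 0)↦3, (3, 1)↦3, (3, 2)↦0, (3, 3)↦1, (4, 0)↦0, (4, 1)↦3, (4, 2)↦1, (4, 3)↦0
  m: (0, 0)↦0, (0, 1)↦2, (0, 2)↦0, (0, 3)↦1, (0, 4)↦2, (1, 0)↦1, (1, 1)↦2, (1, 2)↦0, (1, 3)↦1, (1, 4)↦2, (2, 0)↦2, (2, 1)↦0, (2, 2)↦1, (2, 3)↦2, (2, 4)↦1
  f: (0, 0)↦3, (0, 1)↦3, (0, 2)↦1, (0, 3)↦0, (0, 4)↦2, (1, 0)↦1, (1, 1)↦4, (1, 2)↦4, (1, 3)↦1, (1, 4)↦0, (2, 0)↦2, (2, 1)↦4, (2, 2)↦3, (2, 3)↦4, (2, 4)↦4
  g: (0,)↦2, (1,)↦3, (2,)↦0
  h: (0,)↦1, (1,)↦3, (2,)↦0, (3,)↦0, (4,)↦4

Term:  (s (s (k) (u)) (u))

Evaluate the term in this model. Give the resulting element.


value = 3

  k = 3
  u = 2
  (s (k) (u)) = s(3, 2) = 0
  u = 2
  (s (s (k) (u)) (u)) = s(0, 2) = 3


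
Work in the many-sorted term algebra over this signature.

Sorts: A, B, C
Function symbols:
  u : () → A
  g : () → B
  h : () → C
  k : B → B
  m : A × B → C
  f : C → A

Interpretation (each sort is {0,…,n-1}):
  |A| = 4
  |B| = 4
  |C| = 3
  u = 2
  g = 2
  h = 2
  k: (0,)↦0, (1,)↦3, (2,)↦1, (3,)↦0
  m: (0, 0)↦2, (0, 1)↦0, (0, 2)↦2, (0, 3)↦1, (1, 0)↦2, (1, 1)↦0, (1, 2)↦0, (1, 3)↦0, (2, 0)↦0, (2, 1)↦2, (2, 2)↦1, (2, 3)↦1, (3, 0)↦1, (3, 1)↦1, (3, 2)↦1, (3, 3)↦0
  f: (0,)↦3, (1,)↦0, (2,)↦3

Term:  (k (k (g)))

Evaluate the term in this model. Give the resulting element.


  g = 2
  (k (g)) = k(2,) = 1
  (k (k (g))) = k(1,) = 3

value = 3


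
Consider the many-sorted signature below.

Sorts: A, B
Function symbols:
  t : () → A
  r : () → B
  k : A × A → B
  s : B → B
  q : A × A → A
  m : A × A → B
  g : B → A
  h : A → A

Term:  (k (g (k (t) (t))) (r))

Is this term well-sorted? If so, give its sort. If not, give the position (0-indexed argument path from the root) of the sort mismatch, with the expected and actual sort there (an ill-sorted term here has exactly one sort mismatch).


      (t) : A
      (t) : A
    (k (t) (t)) : B
  (g (k (t) (t))) : A
  (r) : B
(k (g (k (t) (t))) (r)) : ✗ arg 1 at [1] has sort B, expected A

ill-sorted at position [1]: expected A, got B


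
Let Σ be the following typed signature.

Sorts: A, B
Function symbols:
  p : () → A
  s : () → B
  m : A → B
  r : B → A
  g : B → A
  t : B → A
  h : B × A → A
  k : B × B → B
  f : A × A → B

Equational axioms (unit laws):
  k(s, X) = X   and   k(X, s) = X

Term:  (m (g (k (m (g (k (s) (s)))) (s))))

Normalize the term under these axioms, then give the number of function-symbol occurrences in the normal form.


1. (m (g (k (m (g (k (s) (s)))) (s))))  →  (m (g (m (g (k (s) (s))))))
2. (m (g (m (g (k (s) (s))))))  →  (m (g (m (g (s)))))
normal form: (m (g (m (g (s)))))

size = 5


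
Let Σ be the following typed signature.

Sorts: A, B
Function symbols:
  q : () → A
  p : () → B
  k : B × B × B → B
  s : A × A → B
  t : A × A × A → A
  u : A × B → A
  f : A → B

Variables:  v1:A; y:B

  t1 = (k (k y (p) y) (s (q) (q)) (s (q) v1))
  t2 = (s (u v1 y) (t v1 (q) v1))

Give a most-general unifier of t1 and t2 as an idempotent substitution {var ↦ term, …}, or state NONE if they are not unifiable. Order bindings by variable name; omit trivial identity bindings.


head clash or occurs-check failure — not unifiable

NONE (not unifiable)


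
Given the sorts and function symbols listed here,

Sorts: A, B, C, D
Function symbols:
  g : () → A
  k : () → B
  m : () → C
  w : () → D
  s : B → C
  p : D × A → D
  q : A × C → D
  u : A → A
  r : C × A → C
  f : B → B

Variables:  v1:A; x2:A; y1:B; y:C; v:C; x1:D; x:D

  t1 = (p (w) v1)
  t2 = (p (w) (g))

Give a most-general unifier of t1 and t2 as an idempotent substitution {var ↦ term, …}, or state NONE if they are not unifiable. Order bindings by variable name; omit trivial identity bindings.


{v1 ↦ (g)}


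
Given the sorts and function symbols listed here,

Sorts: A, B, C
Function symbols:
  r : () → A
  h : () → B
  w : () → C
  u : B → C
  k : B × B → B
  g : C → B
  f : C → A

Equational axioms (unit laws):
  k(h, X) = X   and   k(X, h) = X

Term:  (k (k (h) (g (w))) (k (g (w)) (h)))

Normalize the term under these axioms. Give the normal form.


normal form = (k (g (w)) (g (w)))

1. (k (k (h) (g (w))) (k (g (w)) (h)))  →  (k (g (w)) (k (g (w)) (h)))
2. (k (g (w)) (k (g (w)) (h)))  →  (k (g (w)) (g (w)))


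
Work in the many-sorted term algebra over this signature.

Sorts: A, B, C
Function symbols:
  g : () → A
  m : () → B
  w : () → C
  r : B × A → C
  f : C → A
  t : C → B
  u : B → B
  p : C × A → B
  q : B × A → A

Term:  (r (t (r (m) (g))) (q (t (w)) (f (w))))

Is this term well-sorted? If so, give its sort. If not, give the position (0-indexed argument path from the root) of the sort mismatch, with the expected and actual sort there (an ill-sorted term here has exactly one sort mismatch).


well-sorted; sort = C

      (m) : B
      (g) : A
    (r (m) (g)) : C
  (t (r (m) (g))) : B
      (w) : C
    (t (w)) : B
      (w) : C
    (f (w)) : A
  (q (t (w)) (f (w))) : A
(r (t (r (m) (g))) (q (t (w)) (f (w)))) : C


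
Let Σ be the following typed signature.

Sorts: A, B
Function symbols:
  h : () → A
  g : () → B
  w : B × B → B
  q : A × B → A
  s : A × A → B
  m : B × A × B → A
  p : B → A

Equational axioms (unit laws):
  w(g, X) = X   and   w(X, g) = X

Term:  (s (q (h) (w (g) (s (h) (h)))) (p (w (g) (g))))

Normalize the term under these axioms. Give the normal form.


1. (s (q (h) (w (g) (s (h) (h)))) (p (w (g) (g))))  →  (s (q (h) (s (h) (h))) (p (w (g) (g))))
2. (s (q (h) (s (h) (h))) (p (w (g) (g))))  →  (s (q (h) (s (h) (h))) (p (g)))

normal form = (s (q (h) (s (h) (h))) (p (g)))


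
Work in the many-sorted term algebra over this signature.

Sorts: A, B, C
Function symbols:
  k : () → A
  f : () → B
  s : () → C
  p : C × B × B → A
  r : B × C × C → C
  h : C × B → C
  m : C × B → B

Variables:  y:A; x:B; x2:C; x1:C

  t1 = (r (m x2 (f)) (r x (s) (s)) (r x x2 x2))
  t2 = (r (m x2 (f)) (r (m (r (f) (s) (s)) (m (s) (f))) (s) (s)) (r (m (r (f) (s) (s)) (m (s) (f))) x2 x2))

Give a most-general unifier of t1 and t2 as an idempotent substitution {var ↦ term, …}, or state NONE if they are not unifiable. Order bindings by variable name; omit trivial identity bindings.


{x ↦ (m (r (f) (s) (s)) (m (s) (f)))}


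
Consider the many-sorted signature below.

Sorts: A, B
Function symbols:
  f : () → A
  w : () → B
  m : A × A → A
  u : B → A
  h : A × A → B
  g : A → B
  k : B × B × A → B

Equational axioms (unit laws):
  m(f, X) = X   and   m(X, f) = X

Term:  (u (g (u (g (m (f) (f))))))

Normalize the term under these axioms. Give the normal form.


normal form = (u (g (u (g (f)))))

1. (u (g (u (g (m (f) (f))))))  →  (u (g (u (g (f)))))


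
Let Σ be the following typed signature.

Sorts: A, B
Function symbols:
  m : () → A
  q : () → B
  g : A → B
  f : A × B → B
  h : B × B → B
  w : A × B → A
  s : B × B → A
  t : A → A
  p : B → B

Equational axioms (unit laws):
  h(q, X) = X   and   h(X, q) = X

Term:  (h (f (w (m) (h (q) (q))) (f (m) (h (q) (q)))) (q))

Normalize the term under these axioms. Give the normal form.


1. (h (f (w (m) (h (q) (q))) (f (m) (h (q) (q)))) (q))  →  (f (w (m) (h (q) (q))) (f (m) (h (q) (q))))
2. (f (w (m) (h (q) (q))) (f (m) (h (q) (q))))  →  (f (w (m) (q)) (f (m) (h (q) (q))))
3. (f (w (m) (q)) (f (m) (h (q) (q))))  →  (f (w (m) (q)) (f (m) (q)))

normal form = (f (w (m) (q)) (f (m) (q)))


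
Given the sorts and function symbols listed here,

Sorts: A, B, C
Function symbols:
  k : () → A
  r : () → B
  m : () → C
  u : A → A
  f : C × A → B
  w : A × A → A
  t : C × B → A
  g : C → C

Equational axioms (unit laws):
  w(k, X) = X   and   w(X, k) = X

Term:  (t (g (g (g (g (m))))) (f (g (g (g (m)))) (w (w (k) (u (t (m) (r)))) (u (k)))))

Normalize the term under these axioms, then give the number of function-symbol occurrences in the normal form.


1. (t (g (g (g (g (m))))) (f (g (g (g (m)))) (w (w (k) (u (t (m) (r)))) (u (k)))))  →  (t (g (g (g (g (m))))) (f (g (g (g (m)))) (w (u (t (m) (r))) (u (k)))))
normal form: (t (g (g (g (g (m))))) (f (g (g (g (m)))) (w (u (t (m) (r))) (u (k)))))

size = 18


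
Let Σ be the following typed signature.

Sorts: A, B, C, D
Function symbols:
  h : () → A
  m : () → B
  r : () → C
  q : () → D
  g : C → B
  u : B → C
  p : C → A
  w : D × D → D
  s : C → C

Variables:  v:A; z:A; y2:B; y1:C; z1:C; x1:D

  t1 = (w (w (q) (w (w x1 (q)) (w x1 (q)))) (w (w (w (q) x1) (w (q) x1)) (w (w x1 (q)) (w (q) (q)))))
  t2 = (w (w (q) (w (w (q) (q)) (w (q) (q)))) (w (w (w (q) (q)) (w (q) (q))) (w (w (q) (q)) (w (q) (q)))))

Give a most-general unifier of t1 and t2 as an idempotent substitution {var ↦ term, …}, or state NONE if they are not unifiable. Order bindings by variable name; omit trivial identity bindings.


{x1 ↦ (q)}


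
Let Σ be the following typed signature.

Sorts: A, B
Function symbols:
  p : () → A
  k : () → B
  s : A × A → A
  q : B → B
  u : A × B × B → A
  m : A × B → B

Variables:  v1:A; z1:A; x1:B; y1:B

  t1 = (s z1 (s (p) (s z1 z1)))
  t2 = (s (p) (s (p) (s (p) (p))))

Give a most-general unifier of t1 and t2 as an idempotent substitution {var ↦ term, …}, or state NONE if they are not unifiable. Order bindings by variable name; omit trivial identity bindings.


{z1 ↦ (p)}


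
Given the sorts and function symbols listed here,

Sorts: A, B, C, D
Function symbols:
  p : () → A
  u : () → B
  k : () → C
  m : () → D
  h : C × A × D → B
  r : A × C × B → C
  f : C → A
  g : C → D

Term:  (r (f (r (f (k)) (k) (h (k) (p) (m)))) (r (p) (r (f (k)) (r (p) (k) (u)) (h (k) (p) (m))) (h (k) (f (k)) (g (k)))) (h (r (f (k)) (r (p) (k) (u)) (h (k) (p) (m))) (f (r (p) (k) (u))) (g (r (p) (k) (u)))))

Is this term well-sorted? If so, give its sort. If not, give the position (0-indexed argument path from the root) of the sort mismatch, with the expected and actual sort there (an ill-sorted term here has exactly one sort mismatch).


well-sorted; sort = C

        (k) : C
      (f (k)) : A
      (k) : C
        (k) : C
        (p) : A
        (m) : D
      (h (k) (p) (m)) : B
    (r (f (k)) (k) (h (k) (p) (m))) : C
  (f (r (f (k)) (k) (h (k) (p) (m)))) : A
    (p) : A
        (k) : C
      (f (k)) : A
        (p) : A
        (k) : C
        (u) : B
      (r (p) (k) (u)) : C
        (k) : C
        (p) : A
        (m) : D
      (h (k) (p) (m)) : B
    (r (f (k)) (r (p) (k) (u)) (h (k) (p) (m))) : C
      (k) : C
        (k) : C
      (f (k)) : A
        (k) : C
      (g (k)) : D
    (h (k) (f (k)) (g (k))) : B
  (r (p) (r (f (k)) (r (p) (k) (u)) (h (k) (p) (m))) (h (k) (f (k)) (g (k)))) : C
        (k) : C
      (f (k)) : A
        (p) : A
        (k) : C
        (u) : B
      (r (p) (k) (u)) : C
        (k) : C
        (p) : A
        (m) : D
      (h (k) (p) (m)) : B
    (r (f (k)) (r (p) (k) (u)) (h (k) (p) (m))) : C
        (p) : A
        (k) : C
        (u) : B
      (r (p) (k) (u)) : C
    (f (r (p) (k) (u))) : A
        (p) : A
        (k) : C
        (u) : B
      (r (p) (k) (u)) : C
    (g (r (p) (k) (u))) : D
  (h (r (f (k)) (r (p) (k) (u)) (h (k) (p) (m))) (f (r (p) (k) (u))) (g (r (p) (k) (u)))) : B
(r (f (r (f (k)) (k) (h (k) (p) (m)))) (r (p) (r (f (k)) (r (p) (k) (u)) (h (k) (p) (m))) (h (k) (f (k)) (g (k)))) (h (r (f (k)) (r (p) (k) (u)) (h (k) (p) (m))) (f (r (p) (k) (u))) (g (r (p) (k) (u))))) : C


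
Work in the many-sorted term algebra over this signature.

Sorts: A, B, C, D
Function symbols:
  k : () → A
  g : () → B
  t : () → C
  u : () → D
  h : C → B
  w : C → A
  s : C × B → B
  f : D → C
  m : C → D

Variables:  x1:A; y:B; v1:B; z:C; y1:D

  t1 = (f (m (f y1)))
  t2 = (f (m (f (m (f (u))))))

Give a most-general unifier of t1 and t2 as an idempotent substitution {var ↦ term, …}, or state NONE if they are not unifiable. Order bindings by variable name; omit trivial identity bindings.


{y1 ↦ (m (f (u)))}


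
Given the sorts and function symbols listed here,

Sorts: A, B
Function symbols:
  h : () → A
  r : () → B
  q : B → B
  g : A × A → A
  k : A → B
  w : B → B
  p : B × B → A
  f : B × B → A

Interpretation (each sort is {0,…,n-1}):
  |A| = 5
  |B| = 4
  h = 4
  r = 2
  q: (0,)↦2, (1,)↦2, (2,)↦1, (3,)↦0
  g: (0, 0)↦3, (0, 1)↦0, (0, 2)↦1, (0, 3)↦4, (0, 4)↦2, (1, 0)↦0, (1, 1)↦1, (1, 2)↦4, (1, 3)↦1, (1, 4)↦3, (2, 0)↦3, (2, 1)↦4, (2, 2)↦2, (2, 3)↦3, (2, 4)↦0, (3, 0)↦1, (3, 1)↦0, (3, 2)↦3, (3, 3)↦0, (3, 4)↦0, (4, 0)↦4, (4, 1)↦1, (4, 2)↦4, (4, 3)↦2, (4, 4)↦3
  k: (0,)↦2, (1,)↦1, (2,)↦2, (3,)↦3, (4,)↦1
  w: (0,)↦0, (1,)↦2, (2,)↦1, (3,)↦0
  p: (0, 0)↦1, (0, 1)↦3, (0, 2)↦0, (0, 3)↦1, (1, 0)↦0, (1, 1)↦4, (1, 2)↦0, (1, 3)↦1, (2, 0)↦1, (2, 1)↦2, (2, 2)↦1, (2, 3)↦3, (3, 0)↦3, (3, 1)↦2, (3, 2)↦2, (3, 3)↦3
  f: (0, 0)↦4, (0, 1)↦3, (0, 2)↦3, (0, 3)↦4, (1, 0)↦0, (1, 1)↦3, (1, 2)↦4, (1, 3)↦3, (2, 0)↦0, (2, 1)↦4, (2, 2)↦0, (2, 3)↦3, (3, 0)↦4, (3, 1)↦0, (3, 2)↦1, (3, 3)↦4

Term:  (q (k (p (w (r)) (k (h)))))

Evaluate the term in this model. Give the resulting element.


  r = 2
  (w (r)) = w(2,) = 1
  h = 4
  (k (h)) = k(4,) = 1
  (p (w (r)) (k (h))) = p(1, 1) = 4
  (k (p (w (r)) (k (h)))) = k(4,) = 1
  (q (k (p (w (r)) (k (h))))) = q(1,) = 2

value = 2


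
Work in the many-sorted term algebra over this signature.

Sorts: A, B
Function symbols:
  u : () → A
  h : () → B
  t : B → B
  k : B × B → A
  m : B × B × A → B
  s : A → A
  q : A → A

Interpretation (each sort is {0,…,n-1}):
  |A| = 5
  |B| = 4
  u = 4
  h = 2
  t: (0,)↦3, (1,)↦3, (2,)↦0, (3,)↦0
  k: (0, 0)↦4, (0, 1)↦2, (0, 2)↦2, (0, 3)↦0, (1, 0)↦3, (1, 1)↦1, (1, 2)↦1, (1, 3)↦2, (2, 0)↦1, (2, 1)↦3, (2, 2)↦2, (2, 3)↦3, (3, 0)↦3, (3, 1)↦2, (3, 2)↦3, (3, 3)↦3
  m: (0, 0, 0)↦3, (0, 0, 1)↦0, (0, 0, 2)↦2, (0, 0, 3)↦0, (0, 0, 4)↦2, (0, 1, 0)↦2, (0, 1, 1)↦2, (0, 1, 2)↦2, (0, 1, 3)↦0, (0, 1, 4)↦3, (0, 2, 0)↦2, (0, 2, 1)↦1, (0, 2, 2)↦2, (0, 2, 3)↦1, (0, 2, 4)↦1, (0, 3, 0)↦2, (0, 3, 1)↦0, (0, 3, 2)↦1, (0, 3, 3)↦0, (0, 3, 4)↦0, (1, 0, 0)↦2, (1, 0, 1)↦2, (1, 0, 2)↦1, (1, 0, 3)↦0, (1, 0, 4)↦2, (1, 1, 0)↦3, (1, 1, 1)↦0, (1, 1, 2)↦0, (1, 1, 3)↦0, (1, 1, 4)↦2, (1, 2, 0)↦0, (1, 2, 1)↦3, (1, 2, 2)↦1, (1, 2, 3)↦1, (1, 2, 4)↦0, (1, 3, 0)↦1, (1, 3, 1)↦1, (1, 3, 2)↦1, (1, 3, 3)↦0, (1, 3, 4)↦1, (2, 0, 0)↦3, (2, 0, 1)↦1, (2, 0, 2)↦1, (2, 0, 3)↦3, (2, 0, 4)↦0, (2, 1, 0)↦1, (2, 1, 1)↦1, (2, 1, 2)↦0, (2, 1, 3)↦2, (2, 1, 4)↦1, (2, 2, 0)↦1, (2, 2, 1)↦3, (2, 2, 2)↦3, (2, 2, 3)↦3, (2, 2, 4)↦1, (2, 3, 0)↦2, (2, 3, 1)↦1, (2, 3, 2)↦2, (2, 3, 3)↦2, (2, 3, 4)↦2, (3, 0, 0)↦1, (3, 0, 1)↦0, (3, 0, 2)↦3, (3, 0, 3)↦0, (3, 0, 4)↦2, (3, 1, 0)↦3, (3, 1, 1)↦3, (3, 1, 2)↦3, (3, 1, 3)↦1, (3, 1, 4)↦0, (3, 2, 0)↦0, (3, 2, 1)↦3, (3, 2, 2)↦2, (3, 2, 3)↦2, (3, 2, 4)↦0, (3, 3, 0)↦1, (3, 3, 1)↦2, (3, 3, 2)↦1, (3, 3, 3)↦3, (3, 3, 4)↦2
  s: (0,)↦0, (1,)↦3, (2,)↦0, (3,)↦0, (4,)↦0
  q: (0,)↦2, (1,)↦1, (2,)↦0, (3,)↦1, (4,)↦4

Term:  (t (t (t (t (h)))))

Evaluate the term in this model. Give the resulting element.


  h = 2
  (t (h)) = t(2,) = 0
  (t (t (h))) = t(0,) = 3
  (t (t (t (h)))) = t(3,) = 0
  (t (t (t (t (h))))) = t(0,) = 3

value = 3


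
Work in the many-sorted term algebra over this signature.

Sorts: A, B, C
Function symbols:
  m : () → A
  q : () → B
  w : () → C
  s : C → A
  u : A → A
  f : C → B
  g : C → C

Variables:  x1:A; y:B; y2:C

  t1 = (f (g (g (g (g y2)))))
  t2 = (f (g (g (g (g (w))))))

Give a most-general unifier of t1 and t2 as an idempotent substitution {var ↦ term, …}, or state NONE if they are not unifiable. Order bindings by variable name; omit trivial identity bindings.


{y2 ↦ (w)}


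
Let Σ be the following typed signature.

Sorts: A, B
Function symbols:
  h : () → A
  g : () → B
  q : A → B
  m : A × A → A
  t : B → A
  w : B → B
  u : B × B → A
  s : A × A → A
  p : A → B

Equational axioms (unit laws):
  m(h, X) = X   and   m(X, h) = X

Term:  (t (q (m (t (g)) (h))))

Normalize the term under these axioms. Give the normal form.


normal form = (t (q (t (g))))

1. (t (q (m (t (g)) (h))))  →  (t (q (t (g))))


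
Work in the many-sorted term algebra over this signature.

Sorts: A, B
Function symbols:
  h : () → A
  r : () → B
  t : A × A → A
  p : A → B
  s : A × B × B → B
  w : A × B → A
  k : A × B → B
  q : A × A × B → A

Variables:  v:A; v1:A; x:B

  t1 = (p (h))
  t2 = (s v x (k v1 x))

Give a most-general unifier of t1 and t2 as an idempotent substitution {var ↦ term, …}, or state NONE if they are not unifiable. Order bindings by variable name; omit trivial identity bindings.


NONE (not unifiable)

head clash or occurs-check failure — not unifiable


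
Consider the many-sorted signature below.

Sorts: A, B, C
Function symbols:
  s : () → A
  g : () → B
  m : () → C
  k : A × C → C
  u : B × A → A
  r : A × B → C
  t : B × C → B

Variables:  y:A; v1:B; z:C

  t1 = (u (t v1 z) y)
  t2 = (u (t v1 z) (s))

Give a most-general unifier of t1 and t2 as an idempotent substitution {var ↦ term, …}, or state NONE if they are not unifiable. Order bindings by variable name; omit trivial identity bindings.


{y ↦ (s)}


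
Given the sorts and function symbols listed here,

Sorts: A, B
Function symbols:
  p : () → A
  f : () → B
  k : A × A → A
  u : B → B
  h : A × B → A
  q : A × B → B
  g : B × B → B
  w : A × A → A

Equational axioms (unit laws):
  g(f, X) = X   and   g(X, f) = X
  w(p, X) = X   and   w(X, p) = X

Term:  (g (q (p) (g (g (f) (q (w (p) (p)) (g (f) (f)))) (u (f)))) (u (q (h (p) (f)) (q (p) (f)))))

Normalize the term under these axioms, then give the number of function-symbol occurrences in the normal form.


size = 17

1. (g (q (p) (g (g (f) (q (w (p) (p)) (g (f) (f)))) (u (f)))) (u (q (h (p) (f)) (q (p) (f)))))  →  (g (q (p) (g (q (w (p) (p)) (g (f) (f))) (u (f)))) (u (q (h (p) (f)) (q (p) (f)))))
2. (g (q (p) (g (q (w (p) (p)) (g (f) (f))) (u (f)))) (u (q (h (p) (f)) (q (p) (f)))))  →  (g (q (p) (g (q (p) (g (f) (f))) (u (f)))) (u (q (h (p) (f)) (q (p) (f)))))
3. (g (q (p) (g (q (p) (g (f) (f))) (u (f)))) (u (q (h (p) (f)) (q (p) (f)))))  →  (g (q (p) (g (q (p) (f)) (u (f)))) (u (q (h (p) (f)) (q (p) (f)))))
normal form: (g (q (p) (g (q (p) (f)) (u (f)))) (u (q (h (p) (f)) (q (p) (f)))))


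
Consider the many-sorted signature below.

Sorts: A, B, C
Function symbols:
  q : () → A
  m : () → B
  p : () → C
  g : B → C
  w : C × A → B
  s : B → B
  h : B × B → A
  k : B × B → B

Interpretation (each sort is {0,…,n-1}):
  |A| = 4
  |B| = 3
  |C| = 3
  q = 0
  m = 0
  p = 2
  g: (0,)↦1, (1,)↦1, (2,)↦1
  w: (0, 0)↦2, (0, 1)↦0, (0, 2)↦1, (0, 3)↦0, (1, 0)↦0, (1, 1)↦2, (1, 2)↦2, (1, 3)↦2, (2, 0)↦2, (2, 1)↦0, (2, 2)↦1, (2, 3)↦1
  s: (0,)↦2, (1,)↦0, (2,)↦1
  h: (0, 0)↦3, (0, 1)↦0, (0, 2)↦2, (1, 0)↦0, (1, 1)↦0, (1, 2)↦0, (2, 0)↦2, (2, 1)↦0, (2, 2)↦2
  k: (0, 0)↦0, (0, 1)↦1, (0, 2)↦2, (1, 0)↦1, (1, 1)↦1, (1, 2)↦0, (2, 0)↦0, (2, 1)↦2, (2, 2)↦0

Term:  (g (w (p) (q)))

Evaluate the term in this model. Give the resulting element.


  p = 2
  q = 0
  (w (p) (q)) = w(2, 0) = 2
  (g (w (p) (q))) = g(2,) = 1

value = 1


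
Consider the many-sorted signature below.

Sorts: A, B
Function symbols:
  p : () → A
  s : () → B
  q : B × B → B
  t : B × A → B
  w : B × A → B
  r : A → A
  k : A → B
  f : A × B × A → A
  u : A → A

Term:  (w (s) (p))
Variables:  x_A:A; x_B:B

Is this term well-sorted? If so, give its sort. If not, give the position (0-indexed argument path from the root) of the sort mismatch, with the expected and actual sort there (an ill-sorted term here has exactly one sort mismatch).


  (s) : B
  (p) : A
(w (s) (p)) : B

well-sorted; sort = B


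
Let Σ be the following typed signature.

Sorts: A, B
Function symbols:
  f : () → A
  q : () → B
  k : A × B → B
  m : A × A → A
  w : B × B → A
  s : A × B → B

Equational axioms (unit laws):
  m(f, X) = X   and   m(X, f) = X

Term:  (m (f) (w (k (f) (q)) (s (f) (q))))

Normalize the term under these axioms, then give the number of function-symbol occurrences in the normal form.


1. (m (f) (w (k (f) (q)) (s (f) (q))))  →  (w (k (f) (q)) (s (f) (q)))
normal form: (w (k (f) (q)) (s (f) (q)))

size = 7


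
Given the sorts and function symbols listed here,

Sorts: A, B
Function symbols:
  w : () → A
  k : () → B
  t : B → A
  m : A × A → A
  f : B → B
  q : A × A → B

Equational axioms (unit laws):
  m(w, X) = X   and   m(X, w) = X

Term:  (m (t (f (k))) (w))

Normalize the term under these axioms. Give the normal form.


normal form = (t (f (k)))

1. (m (t (f (k))) (w))  →  (t (f (k)))


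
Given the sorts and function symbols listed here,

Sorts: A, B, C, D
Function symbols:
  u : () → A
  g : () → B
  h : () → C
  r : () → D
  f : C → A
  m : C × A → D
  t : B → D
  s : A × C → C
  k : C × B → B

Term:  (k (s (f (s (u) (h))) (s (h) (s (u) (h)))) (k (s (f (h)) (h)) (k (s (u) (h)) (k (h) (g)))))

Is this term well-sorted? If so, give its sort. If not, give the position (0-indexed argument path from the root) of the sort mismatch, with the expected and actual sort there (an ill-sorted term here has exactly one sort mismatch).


ill-sorted at position [0, 1, 0]: expected A, got C

        (u) : A
        (h) : C
      (s (u) (h)) : C
    (f (s (u) (h))) : A
      (h) : C
        (u) : A
        (h) : C
      (s (u) (h)) : C
    (s (h) (s (u) (h))) : ✗ arg 0 at [0, 1, 0] has sort C, expected A
        (h) : C
      (f (h)) : A
      (h) : C
    (s (f (h)) (h)) : C
        (u) : A
        (h) : C
      (s (u) (h)) : C
        (h) : C
        (g) : B
      (k (h) (g)) : B
    (k (s (u) (h)) (k (h) (g))) : B
  (k (s (f (h)) (h)) (k (s (u) (h)) (k (h) (g)))) : B


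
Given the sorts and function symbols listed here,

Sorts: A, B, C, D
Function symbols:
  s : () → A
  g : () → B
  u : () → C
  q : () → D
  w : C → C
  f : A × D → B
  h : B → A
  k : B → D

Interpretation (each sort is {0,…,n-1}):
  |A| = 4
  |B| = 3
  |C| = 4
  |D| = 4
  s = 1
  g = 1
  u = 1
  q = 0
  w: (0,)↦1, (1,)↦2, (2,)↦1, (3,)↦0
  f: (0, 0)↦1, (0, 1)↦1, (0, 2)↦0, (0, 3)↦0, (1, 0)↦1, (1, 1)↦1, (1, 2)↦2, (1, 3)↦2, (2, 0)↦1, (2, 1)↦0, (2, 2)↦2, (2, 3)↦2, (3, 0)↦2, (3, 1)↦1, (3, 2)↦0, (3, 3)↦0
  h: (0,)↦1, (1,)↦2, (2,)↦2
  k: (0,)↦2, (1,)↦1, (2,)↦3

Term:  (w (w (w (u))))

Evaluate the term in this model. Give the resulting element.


  u = 1
  (w (u)) = w(1,) = 2
  (w (w (u))) = w(2,) = 1
  (w (w (w (u)))) = w(1,) = 2

value = 2


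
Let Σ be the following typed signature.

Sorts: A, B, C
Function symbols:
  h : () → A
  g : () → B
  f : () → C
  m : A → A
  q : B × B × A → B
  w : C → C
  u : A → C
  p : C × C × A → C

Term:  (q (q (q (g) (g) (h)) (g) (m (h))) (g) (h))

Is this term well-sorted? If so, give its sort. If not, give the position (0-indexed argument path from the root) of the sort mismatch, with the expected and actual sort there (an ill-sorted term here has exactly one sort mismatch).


      (g) : B
      (g) : B
      (h) : A
    (q (g) (g) (h)) : B
    (g) : B
      (h) : A
    (m (h)) : A
  (q (q (g) (g) (h)) (g) (m (h))) : B
  (g) : B
  (h) : A
(q (q (q (g) (g) (h)) (g) (m (h))) (g) (h)) : B

well-sorted; sort = B


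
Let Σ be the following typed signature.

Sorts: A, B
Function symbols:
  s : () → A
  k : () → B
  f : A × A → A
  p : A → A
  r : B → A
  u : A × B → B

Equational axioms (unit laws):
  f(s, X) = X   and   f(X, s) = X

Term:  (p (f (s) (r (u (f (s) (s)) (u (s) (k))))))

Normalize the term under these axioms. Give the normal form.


1. (p (f (s) (r (u (f (s) (s)) (u (s) (k))))))  →  (p (r (u (f (s) (s)) (u (s) (k)))))
2. (p (r (u (f (s) (s)) (u (s) (k)))))  →  (p (r (u (s) (u (s) (k)))))

normal form = (p (r (u (s) (u (s) (k)))))
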